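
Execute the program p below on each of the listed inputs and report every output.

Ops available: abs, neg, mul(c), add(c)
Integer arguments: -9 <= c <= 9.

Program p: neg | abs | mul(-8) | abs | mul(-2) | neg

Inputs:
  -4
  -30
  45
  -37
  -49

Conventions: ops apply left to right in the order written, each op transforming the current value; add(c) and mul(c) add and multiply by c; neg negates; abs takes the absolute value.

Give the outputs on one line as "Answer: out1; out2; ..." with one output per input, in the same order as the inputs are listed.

Execution, op by op:
  -4 -> 4 -> 4 -> -32 -> 32 -> -64 -> 64
  -30 -> 30 -> 30 -> -240 -> 240 -> -480 -> 480
  45 -> -45 -> 45 -> -360 -> 360 -> -720 -> 720
  -37 -> 37 -> 37 -> -296 -> 296 -> -592 -> 592
  -49 -> 49 -> 49 -> -392 -> 392 -> -784 -> 784

64; 480; 720; 592; 784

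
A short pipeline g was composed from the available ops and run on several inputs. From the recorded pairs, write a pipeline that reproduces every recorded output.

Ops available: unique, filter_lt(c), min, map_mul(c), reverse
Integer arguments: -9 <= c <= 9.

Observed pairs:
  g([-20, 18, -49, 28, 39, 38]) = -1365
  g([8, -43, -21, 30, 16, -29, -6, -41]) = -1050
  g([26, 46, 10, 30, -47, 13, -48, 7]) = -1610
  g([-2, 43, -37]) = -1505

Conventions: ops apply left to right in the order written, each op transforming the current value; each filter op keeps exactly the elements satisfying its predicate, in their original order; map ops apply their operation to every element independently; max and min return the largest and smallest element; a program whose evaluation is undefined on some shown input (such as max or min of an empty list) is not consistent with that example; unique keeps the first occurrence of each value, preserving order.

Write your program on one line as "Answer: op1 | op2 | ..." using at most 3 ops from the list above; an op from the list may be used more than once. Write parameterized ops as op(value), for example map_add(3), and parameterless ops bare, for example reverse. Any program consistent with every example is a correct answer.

map_mul(-7) | map_mul(5) | min

Check, running the answer program on each example:
  [-20, 18, -49, 28, 39, 38] -> [140, -126, 343, -196, -273, -266] -> [700, -630, 1715, -980, -1365, -1330] -> -1365
  [8, -43, -21, 30, 16, -29, -6, -41] -> [-56, 301, 147, -210, -112, 203, 42, 287] -> [-280, 1505, 735, -1050, -560, 1015, 210, 1435] -> -1050
  [26, 46, 10, 30, -47, 13, -48, 7] -> [-182, -322, -70, -210, 329, -91, 336, -49] -> [-910, -1610, -350, -1050, 1645, -455, 1680, -245] -> -1610
  [-2, 43, -37] -> [14, -301, 259] -> [70, -1505, 1295] -> -1505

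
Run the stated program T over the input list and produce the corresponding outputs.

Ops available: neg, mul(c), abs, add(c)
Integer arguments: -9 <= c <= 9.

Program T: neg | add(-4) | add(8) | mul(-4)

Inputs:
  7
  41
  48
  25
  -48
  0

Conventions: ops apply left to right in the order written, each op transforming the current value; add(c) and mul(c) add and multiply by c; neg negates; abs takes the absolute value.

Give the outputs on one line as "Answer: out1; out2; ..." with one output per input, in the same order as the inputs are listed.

Execution, op by op:
  7 -> -7 -> -11 -> -3 -> 12
  41 -> -41 -> -45 -> -37 -> 148
  48 -> -48 -> -52 -> -44 -> 176
  25 -> -25 -> -29 -> -21 -> 84
  -48 -> 48 -> 44 -> 52 -> -208
  0 -> 0 -> -4 -> 4 -> -16

12; 148; 176; 84; -208; -16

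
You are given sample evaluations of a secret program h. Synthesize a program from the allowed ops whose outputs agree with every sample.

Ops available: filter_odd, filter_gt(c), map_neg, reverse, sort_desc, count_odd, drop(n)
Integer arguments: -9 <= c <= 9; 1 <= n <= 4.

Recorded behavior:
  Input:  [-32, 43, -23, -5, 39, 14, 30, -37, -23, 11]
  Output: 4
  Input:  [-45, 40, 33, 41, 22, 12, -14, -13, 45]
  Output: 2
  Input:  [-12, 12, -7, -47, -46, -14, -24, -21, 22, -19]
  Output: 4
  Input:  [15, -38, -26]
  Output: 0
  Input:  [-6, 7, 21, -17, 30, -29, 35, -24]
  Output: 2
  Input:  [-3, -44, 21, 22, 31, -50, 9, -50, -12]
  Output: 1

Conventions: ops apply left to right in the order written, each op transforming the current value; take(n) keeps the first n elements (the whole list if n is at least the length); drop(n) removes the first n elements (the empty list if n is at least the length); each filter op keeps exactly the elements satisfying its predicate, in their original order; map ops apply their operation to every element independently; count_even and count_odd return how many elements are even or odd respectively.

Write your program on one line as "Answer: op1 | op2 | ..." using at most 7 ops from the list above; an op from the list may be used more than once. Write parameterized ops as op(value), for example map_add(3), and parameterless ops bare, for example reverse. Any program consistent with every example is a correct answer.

map_neg | filter_gt(-2) | map_neg | sort_desc | reverse | count_odd

Check, running the answer program on each example:
  [-32, 43, -23, -5, 39, 14, 30, -37, -23, 11] -> [32, -43, 23, 5, -39, -14, -30, 37, 23, -11] -> [32, 23, 5, 37, 23] -> [-32, -23, -5, -37, -23] -> [-5, -23, -23, -32, -37] -> [-37, -32, -23, -23, -5] -> 4
  [-45, 40, 33, 41, 22, 12, -14, -13, 45] -> [45, -40, -33, -41, -22, -12, 14, 13, -45] -> [45, 14, 13] -> [-45, -14, -13] -> [-13, -14, -45] -> [-45, -14, -13] -> 2
  [-12, 12, -7, -47, -46, -14, -24, -21, 22, -19] -> [12, -12, 7, 47, 46, 14, 24, 21, -22, 19] -> [12, 7, 47, 46, 14, 24, 21, 19] -> [-12, -7, -47, -46, -14, -24, -21, -19] -> [-7, -12, -14, -19, -21, -24, -46, -47] -> [-47, -46, -24, -21, -19, -14, -12, -7] -> 4
  [15, -38, -26] -> [-15, 38, 26] -> [38, 26] -> [-38, -26] -> [-26, -38] -> [-38, -26] -> 0
  [-6, 7, 21, -17, 30, -29, 35, -24] -> [6, -7, -21, 17, -30, 29, -35, 24] -> [6, 17, 29, 24] -> [-6, -17, -29, -24] -> [-6, -17, -24, -29] -> [-29, -24, -17, -6] -> 2
  [-3, -44, 21, 22, 31, -50, 9, -50, -12] -> [3, 44, -21, -22, -31, 50, -9, 50, 12] -> [3, 44, 50, 50, 12] -> [-3, -44, -50, -50, -12] -> [-3, -12, -44, -50, -50] -> [-50, -50, -44, -12, -3] -> 1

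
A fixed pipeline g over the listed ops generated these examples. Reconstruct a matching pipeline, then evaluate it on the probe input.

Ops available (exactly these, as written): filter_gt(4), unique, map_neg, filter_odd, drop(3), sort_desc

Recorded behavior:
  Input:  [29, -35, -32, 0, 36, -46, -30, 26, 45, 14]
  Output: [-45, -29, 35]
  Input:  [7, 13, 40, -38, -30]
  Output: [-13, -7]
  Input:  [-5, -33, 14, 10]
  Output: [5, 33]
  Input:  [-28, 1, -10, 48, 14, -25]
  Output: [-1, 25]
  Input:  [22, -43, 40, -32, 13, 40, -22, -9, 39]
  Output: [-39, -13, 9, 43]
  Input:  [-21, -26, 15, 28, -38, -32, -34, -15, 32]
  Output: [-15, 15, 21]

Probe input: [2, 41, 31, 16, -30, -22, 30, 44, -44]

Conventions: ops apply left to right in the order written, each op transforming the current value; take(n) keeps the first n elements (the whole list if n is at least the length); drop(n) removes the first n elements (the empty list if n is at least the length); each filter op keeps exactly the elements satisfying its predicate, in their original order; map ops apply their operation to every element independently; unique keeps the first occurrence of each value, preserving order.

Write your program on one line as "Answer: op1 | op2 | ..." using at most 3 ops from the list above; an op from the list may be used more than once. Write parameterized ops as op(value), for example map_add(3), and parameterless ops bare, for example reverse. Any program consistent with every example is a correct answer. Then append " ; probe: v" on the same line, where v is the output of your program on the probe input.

filter_odd | sort_desc | map_neg ; probe: [-41, -31]

Check, running the answer program on each example:
  [29, -35, -32, 0, 36, -46, -30, 26, 45, 14] -> [29, -35, 45] -> [45, 29, -35] -> [-45, -29, 35]
  [7, 13, 40, -38, -30] -> [7, 13] -> [13, 7] -> [-13, -7]
  [-5, -33, 14, 10] -> [-5, -33] -> [-5, -33] -> [5, 33]
  [-28, 1, -10, 48, 14, -25] -> [1, -25] -> [1, -25] -> [-1, 25]
  [22, -43, 40, -32, 13, 40, -22, -9, 39] -> [-43, 13, -9, 39] -> [39, 13, -9, -43] -> [-39, -13, 9, 43]
  [-21, -26, 15, 28, -38, -32, -34, -15, 32] -> [-21, 15, -15] -> [15, -15, -21] -> [-15, 15, 21]
  probe: [2, 41, 31, 16, -30, -22, 30, 44, -44] -> [41, 31] -> [41, 31] -> [-41, -31]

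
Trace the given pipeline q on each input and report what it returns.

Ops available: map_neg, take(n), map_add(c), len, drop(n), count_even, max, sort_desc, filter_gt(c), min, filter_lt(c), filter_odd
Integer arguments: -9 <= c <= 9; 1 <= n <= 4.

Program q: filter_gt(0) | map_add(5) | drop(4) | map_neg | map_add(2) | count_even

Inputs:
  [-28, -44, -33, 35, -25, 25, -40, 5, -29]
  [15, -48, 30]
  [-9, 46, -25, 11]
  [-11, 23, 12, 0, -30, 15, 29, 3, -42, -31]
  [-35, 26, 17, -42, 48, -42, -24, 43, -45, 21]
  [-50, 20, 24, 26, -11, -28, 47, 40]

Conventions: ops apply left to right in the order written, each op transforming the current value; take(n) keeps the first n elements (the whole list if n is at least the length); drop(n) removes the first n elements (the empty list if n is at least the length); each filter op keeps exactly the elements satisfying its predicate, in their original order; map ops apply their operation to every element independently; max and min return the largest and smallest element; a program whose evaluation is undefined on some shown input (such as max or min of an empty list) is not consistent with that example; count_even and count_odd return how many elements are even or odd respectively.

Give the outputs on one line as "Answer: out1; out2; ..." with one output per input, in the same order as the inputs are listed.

Execution, op by op:
  [-28, -44, -33, 35, -25, 25, -40, 5, -29] -> [35, 25, 5] -> [40, 30, 10] -> [] -> [] -> [] -> 0
  [15, -48, 30] -> [15, 30] -> [20, 35] -> [] -> [] -> [] -> 0
  [-9, 46, -25, 11] -> [46, 11] -> [51, 16] -> [] -> [] -> [] -> 0
  [-11, 23, 12, 0, -30, 15, 29, 3, -42, -31] -> [23, 12, 15, 29, 3] -> [28, 17, 20, 34, 8] -> [8] -> [-8] -> [-6] -> 1
  [-35, 26, 17, -42, 48, -42, -24, 43, -45, 21] -> [26, 17, 48, 43, 21] -> [31, 22, 53, 48, 26] -> [26] -> [-26] -> [-24] -> 1
  [-50, 20, 24, 26, -11, -28, 47, 40] -> [20, 24, 26, 47, 40] -> [25, 29, 31, 52, 45] -> [45] -> [-45] -> [-43] -> 0

0; 0; 0; 1; 1; 0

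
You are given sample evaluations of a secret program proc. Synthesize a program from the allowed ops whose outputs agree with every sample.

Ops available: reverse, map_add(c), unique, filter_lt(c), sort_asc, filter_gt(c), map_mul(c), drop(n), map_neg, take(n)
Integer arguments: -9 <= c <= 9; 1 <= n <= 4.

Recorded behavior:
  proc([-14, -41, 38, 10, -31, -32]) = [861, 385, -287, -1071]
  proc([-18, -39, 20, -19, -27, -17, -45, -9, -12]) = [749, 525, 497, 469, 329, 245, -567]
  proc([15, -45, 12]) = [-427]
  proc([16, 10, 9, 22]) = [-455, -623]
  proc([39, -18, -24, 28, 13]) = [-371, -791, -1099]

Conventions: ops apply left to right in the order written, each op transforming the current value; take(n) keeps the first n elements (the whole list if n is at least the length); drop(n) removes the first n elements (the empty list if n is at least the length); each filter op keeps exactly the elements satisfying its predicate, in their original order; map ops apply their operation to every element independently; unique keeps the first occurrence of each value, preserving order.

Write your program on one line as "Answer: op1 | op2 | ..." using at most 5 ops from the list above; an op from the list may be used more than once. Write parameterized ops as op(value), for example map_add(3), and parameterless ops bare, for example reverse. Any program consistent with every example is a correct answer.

sort_asc | map_mul(4) | map_add(1) | drop(2) | map_mul(-7)

Check, running the answer program on each example:
  [-14, -41, 38, 10, -31, -32] -> [-41, -32, -31, -14, 10, 38] -> [-164, -128, -124, -56, 40, 152] -> [-163, -127, -123, -55, 41, 153] -> [-123, -55, 41, 153] -> [861, 385, -287, -1071]
  [-18, -39, 20, -19, -27, -17, -45, -9, -12] -> [-45, -39, -27, -19, -18, -17, -12, -9, 20] -> [-180, -156, -108, -76, -72, -68, -48, -36, 80] -> [-179, -155, -107, -75, -71, -67, -47, -35, 81] -> [-107, -75, -71, -67, -47, -35, 81] -> [749, 525, 497, 469, 329, 245, -567]
  [15, -45, 12] -> [-45, 12, 15] -> [-180, 48, 60] -> [-179, 49, 61] -> [61] -> [-427]
  [16, 10, 9, 22] -> [9, 10, 16, 22] -> [36, 40, 64, 88] -> [37, 41, 65, 89] -> [65, 89] -> [-455, -623]
  [39, -18, -24, 28, 13] -> [-24, -18, 13, 28, 39] -> [-96, -72, 52, 112, 156] -> [-95, -71, 53, 113, 157] -> [53, 113, 157] -> [-371, -791, -1099]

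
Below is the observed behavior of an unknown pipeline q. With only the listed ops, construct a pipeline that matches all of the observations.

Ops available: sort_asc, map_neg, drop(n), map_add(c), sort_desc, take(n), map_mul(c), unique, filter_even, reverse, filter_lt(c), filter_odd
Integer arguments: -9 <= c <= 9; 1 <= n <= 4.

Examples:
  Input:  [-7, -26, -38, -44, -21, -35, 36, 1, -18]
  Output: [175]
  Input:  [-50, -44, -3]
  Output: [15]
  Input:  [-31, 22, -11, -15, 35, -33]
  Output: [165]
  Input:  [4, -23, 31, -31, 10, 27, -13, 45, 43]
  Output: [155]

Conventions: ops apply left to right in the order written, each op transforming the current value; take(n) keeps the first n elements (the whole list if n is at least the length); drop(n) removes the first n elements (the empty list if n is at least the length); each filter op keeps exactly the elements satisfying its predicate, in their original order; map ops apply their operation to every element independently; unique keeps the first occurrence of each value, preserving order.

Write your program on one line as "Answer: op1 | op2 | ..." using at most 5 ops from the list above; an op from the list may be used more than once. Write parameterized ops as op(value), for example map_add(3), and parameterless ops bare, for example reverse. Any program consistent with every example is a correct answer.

filter_odd | sort_asc | take(1) | map_mul(-5)

Check, running the answer program on each example:
  [-7, -26, -38, -44, -21, -35, 36, 1, -18] -> [-7, -21, -35, 1] -> [-35, -21, -7, 1] -> [-35] -> [175]
  [-50, -44, -3] -> [-3] -> [-3] -> [-3] -> [15]
  [-31, 22, -11, -15, 35, -33] -> [-31, -11, -15, 35, -33] -> [-33, -31, -15, -11, 35] -> [-33] -> [165]
  [4, -23, 31, -31, 10, 27, -13, 45, 43] -> [-23, 31, -31, 27, -13, 45, 43] -> [-31, -23, -13, 27, 31, 43, 45] -> [-31] -> [155]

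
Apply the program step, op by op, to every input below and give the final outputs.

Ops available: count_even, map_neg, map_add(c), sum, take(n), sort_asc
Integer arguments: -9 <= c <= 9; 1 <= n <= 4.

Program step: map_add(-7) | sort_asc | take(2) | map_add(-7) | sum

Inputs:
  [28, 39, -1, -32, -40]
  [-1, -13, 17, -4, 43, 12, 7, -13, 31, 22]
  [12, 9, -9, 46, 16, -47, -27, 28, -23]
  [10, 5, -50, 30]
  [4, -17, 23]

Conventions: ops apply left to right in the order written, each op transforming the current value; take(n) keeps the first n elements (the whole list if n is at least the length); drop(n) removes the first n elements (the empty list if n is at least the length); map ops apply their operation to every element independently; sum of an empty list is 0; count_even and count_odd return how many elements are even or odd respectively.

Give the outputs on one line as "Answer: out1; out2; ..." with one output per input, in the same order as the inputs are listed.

Execution, op by op:
  [28, 39, -1, -32, -40] -> [21, 32, -8, -39, -47] -> [-47, -39, -8, 21, 32] -> [-47, -39] -> [-54, -46] -> -100
  [-1, -13, 17, -4, 43, 12, 7, -13, 31, 22] -> [-8, -20, 10, -11, 36, 5, 0, -20, 24, 15] -> [-20, -20, -11, -8, 0, 5, 10, 15, 24, 36] -> [-20, -20] -> [-27, -27] -> -54
  [12, 9, -9, 46, 16, -47, -27, 28, -23] -> [5, 2, -16, 39, 9, -54, -34, 21, -30] -> [-54, -34, -30, -16, 2, 5, 9, 21, 39] -> [-54, -34] -> [-61, -41] -> -102
  [10, 5, -50, 30] -> [3, -2, -57, 23] -> [-57, -2, 3, 23] -> [-57, -2] -> [-64, -9] -> -73
  [4, -17, 23] -> [-3, -24, 16] -> [-24, -3, 16] -> [-24, -3] -> [-31, -10] -> -41

-100; -54; -102; -73; -41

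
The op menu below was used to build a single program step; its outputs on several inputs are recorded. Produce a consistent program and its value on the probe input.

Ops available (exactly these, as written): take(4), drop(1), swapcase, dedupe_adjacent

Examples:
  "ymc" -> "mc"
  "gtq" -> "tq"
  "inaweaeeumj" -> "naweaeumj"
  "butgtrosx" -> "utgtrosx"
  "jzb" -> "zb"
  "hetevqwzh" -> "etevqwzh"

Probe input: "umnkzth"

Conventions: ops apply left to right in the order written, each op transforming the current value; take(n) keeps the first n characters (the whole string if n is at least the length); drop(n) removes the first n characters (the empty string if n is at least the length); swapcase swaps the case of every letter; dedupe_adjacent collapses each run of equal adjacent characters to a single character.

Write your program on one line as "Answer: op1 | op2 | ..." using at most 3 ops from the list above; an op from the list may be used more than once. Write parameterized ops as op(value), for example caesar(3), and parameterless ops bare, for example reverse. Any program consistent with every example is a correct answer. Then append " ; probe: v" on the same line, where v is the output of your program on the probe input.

drop(1) | dedupe_adjacent ; probe: "mnkzth"

Check, running the answer program on each example:
  "ymc" -> "mc" -> "mc"
  "gtq" -> "tq" -> "tq"
  "inaweaeeumj" -> "naweaeeumj" -> "naweaeumj"
  "butgtrosx" -> "utgtrosx" -> "utgtrosx"
  "jzb" -> "zb" -> "zb"
  "hetevqwzh" -> "etevqwzh" -> "etevqwzh"
  probe: "umnkzth" -> "mnkzth" -> "mnkzth"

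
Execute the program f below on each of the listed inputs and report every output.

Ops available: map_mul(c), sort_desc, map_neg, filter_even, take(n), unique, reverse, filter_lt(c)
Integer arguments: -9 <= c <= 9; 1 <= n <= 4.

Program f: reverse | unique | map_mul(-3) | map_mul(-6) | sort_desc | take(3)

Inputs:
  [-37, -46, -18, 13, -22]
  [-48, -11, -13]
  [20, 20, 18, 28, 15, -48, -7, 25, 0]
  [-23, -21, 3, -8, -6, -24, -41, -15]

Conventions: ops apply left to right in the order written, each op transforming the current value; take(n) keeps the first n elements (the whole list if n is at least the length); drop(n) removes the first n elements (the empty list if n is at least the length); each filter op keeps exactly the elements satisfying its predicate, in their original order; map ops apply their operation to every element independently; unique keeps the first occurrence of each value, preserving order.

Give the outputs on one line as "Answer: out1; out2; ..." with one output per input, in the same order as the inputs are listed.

[234, -324, -396]; [-198, -234, -864]; [504, 450, 360]; [54, -108, -144]

Execution, op by op:
  [-37, -46, -18, 13, -22] -> [-22, 13, -18, -46, -37] -> [-22, 13, -18, -46, -37] -> [66, -39, 54, 138, 111] -> [-396, 234, -324, -828, -666] -> [234, -324, -396, -666, -828] -> [234, -324, -396]
  [-48, -11, -13] -> [-13, -11, -48] -> [-13, -11, -48] -> [39, 33, 144] -> [-234, -198, -864] -> [-198, -234, -864] -> [-198, -234, -864]
  [20, 20, 18, 28, 15, -48, -7, 25, 0] -> [0, 25, -7, -48, 15, 28, 18, 20, 20] -> [0, 25, -7, -48, 15, 28, 18, 20] -> [0, -75, 21, 144, -45, -84, -54, -60] -> [0, 450, -126, -864, 270, 504, 324, 360] -> [504, 450, 360, 324, 270, 0, -126, -864] -> [504, 450, 360]
  [-23, -21, 3, -8, -6, -24, -41, -15] -> [-15, -41, -24, -6, -8, 3, -21, -23] -> [-15, -41, -24, -6, -8, 3, -21, -23] -> [45, 123, 72, 18, 24, -9, 63, 69] -> [-270, -738, -432, -108, -144, 54, -378, -414] -> [54, -108, -144, -270, -378, -414, -432, -738] -> [54, -108, -144]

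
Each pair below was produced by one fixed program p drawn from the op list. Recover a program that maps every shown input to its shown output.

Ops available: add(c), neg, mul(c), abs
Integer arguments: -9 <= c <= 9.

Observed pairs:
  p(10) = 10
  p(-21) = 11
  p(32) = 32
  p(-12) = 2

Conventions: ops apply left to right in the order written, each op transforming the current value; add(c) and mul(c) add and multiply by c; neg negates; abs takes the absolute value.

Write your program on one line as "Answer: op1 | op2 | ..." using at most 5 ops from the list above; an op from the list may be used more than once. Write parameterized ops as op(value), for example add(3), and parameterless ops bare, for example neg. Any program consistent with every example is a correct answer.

add(5) | neg | abs | add(-5)

Check, running the answer program on each example:
  10 -> 15 -> -15 -> 15 -> 10
  -21 -> -16 -> 16 -> 16 -> 11
  32 -> 37 -> -37 -> 37 -> 32
  -12 -> -7 -> 7 -> 7 -> 2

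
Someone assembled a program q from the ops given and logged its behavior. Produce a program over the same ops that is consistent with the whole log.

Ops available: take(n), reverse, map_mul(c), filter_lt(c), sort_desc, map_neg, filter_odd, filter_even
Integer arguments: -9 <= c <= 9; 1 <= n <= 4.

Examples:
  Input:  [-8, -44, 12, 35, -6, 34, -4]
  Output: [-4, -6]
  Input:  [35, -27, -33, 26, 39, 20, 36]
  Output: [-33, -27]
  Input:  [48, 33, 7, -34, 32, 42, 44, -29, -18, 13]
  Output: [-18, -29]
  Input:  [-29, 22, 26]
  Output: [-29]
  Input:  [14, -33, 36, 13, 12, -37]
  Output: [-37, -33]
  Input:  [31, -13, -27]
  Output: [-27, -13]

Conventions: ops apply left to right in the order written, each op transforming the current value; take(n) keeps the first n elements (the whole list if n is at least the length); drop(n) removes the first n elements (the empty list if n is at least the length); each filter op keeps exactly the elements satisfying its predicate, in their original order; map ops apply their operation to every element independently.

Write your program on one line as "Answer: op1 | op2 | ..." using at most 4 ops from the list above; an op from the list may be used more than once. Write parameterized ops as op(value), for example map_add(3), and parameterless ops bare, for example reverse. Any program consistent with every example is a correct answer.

reverse | filter_lt(9) | take(2)

Check, running the answer program on each example:
  [-8, -44, 12, 35, -6, 34, -4] -> [-4, 34, -6, 35, 12, -44, -8] -> [-4, -6, -44, -8] -> [-4, -6]
  [35, -27, -33, 26, 39, 20, 36] -> [36, 20, 39, 26, -33, -27, 35] -> [-33, -27] -> [-33, -27]
  [48, 33, 7, -34, 32, 42, 44, -29, -18, 13] -> [13, -18, -29, 44, 42, 32, -34, 7, 33, 48] -> [-18, -29, -34, 7] -> [-18, -29]
  [-29, 22, 26] -> [26, 22, -29] -> [-29] -> [-29]
  [14, -33, 36, 13, 12, -37] -> [-37, 12, 13, 36, -33, 14] -> [-37, -33] -> [-37, -33]
  [31, -13, -27] -> [-27, -13, 31] -> [-27, -13] -> [-27, -13]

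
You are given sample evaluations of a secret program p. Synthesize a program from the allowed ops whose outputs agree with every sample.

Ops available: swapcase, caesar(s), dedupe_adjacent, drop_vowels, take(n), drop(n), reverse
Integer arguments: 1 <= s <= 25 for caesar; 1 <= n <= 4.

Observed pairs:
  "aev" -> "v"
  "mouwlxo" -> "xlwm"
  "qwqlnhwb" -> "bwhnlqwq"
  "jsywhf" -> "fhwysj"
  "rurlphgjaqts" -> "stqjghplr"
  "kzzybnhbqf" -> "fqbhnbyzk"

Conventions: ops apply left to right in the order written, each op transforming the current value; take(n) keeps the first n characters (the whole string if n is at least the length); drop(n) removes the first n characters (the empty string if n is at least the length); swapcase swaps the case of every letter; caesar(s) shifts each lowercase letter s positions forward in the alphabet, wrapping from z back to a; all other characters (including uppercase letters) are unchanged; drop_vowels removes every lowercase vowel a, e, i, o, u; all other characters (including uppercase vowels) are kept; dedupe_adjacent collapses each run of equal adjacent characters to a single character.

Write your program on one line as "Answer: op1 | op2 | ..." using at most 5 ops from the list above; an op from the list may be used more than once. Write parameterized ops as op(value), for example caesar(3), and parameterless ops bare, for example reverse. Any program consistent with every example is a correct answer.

drop_vowels | swapcase | dedupe_adjacent | reverse | swapcase

Check, running the answer program on each example:
  "aev" -> "v" -> "V" -> "V" -> "V" -> "v"
  "mouwlxo" -> "mwlx" -> "MWLX" -> "MWLX" -> "XLWM" -> "xlwm"
  "qwqlnhwb" -> "qwqlnhwb" -> "QWQLNHWB" -> "QWQLNHWB" -> "BWHNLQWQ" -> "bwhnlqwq"
  "jsywhf" -> "jsywhf" -> "JSYWHF" -> "JSYWHF" -> "FHWYSJ" -> "fhwysj"
  "rurlphgjaqts" -> "rrlphgjqts" -> "RRLPHGJQTS" -> "RLPHGJQTS" -> "STQJGHPLR" -> "stqjghplr"
  "kzzybnhbqf" -> "kzzybnhbqf" -> "KZZYBNHBQF" -> "KZYBNHBQF" -> "FQBHNBYZK" -> "fqbhnbyzk"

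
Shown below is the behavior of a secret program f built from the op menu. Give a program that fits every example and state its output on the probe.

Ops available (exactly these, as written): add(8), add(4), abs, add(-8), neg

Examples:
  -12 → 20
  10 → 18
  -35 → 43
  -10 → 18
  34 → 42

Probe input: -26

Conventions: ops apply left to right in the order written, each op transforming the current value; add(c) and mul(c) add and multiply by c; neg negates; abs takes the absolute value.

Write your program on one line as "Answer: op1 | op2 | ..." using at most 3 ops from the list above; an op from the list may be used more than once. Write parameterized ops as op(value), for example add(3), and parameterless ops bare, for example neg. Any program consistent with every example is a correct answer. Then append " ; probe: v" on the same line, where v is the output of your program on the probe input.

neg | abs | add(8) ; probe: 34

Check, running the answer program on each example:
  -12 -> 12 -> 12 -> 20
  10 -> -10 -> 10 -> 18
  -35 -> 35 -> 35 -> 43
  -10 -> 10 -> 10 -> 18
  34 -> -34 -> 34 -> 42
  probe: -26 -> 26 -> 26 -> 34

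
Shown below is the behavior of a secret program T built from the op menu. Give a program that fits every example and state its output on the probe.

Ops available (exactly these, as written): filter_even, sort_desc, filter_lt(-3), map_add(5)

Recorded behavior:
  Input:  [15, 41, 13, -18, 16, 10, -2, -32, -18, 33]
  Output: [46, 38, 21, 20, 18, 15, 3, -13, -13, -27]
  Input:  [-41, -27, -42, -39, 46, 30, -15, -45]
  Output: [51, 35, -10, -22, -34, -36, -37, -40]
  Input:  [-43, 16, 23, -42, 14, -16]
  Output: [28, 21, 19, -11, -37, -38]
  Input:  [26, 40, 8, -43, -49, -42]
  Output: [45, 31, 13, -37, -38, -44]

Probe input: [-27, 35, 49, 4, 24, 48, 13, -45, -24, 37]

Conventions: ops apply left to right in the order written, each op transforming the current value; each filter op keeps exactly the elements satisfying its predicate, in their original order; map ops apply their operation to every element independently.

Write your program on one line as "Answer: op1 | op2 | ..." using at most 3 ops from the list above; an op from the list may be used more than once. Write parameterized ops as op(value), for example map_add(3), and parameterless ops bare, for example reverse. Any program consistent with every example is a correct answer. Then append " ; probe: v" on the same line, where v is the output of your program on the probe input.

sort_desc | map_add(5) ; probe: [54, 53, 42, 40, 29, 18, 9, -19, -22, -40]

Check, running the answer program on each example:
  [15, 41, 13, -18, 16, 10, -2, -32, -18, 33] -> [41, 33, 16, 15, 13, 10, -2, -18, -18, -32] -> [46, 38, 21, 20, 18, 15, 3, -13, -13, -27]
  [-41, -27, -42, -39, 46, 30, -15, -45] -> [46, 30, -15, -27, -39, -41, -42, -45] -> [51, 35, -10, -22, -34, -36, -37, -40]
  [-43, 16, 23, -42, 14, -16] -> [23, 16, 14, -16, -42, -43] -> [28, 21, 19, -11, -37, -38]
  [26, 40, 8, -43, -49, -42] -> [40, 26, 8, -42, -43, -49] -> [45, 31, 13, -37, -38, -44]
  probe: [-27, 35, 49, 4, 24, 48, 13, -45, -24, 37] -> [49, 48, 37, 35, 24, 13, 4, -24, -27, -45] -> [54, 53, 42, 40, 29, 18, 9, -19, -22, -40]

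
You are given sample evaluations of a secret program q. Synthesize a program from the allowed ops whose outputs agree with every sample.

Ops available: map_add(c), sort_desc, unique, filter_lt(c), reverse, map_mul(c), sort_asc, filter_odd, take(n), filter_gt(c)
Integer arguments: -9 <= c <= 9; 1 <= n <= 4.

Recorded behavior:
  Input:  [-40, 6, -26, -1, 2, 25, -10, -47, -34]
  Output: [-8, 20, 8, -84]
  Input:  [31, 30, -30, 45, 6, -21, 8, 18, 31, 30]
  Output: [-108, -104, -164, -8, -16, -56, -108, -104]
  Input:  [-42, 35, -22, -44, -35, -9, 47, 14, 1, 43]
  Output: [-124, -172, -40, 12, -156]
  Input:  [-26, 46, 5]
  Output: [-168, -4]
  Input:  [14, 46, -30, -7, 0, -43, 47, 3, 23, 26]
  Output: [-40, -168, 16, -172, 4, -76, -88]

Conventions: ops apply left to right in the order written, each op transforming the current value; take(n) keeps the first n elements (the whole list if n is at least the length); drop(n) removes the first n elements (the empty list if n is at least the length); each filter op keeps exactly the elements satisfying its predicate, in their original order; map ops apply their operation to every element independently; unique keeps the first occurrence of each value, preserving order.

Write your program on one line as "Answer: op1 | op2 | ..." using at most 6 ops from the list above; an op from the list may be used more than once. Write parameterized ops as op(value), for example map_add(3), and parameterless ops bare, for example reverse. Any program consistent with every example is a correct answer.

map_mul(-2) | filter_lt(7) | reverse | map_add(8) | reverse | map_mul(2)

Check, running the answer program on each example:
  [-40, 6, -26, -1, 2, 25, -10, -47, -34] -> [80, -12, 52, 2, -4, -50, 20, 94, 68] -> [-12, 2, -4, -50] -> [-50, -4, 2, -12] -> [-42, 4, 10, -4] -> [-4, 10, 4, -42] -> [-8, 20, 8, -84]
  [31, 30, -30, 45, 6, -21, 8, 18, 31, 30] -> [-62, -60, 60, -90, -12, 42, -16, -36, -62, -60] -> [-62, -60, -90, -12, -16, -36, -62, -60] -> [-60, -62, -36, -16, -12, -90, -60, -62] -> [-52, -54, -28, -8, -4, -82, -52, -54] -> [-54, -52, -82, -4, -8, -28, -54, -52] -> [-108, -104, -164, -8, -16, -56, -108, -104]
  [-42, 35, -22, -44, -35, -9, 47, 14, 1, 43] -> [84, -70, 44, 88, 70, 18, -94, -28, -2, -86] -> [-70, -94, -28, -2, -86] -> [-86, -2, -28, -94, -70] -> [-78, 6, -20, -86, -62] -> [-62, -86, -20, 6, -78] -> [-124, -172, -40, 12, -156]
  [-26, 46, 5] -> [52, -92, -10] -> [-92, -10] -> [-10, -92] -> [-2, -84] -> [-84, -2] -> [-168, -4]
  [14, 46, -30, -7, 0, -43, 47, 3, 23, 26] -> [-28, -92, 60, 14, 0, 86, -94, -6, -46, -52] -> [-28, -92, 0, -94, -6, -46, -52] -> [-52, -46, -6, -94, 0, -92, -28] -> [-44, -38, 2, -86, 8, -84, -20] -> [-20, -84, 8, -86, 2, -38, -44] -> [-40, -168, 16, -172, 4, -76, -88]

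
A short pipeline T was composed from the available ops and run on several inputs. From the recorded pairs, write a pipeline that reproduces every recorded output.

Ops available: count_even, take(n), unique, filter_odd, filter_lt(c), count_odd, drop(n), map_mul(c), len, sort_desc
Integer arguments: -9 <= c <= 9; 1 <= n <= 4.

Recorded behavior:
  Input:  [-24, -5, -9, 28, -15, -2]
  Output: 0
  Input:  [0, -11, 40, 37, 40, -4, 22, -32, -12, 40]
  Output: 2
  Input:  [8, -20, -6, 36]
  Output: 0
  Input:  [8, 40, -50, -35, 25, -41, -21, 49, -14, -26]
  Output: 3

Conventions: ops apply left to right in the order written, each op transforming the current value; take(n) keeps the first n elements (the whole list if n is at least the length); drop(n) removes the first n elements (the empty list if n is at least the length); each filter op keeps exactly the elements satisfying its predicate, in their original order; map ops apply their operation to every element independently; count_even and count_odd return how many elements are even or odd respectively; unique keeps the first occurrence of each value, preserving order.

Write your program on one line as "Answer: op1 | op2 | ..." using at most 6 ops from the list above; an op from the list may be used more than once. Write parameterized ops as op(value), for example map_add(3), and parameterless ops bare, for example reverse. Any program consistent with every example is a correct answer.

drop(4) | sort_desc | unique | drop(3) | len

Check, running the answer program on each example:
  [-24, -5, -9, 28, -15, -2] -> [-15, -2] -> [-2, -15] -> [-2, -15] -> [] -> 0
  [0, -11, 40, 37, 40, -4, 22, -32, -12, 40] -> [40, -4, 22, -32, -12, 40] -> [40, 40, 22, -4, -12, -32] -> [40, 22, -4, -12, -32] -> [-12, -32] -> 2
  [8, -20, -6, 36] -> [] -> [] -> [] -> [] -> 0
  [8, 40, -50, -35, 25, -41, -21, 49, -14, -26] -> [25, -41, -21, 49, -14, -26] -> [49, 25, -14, -21, -26, -41] -> [49, 25, -14, -21, -26, -41] -> [-21, -26, -41] -> 3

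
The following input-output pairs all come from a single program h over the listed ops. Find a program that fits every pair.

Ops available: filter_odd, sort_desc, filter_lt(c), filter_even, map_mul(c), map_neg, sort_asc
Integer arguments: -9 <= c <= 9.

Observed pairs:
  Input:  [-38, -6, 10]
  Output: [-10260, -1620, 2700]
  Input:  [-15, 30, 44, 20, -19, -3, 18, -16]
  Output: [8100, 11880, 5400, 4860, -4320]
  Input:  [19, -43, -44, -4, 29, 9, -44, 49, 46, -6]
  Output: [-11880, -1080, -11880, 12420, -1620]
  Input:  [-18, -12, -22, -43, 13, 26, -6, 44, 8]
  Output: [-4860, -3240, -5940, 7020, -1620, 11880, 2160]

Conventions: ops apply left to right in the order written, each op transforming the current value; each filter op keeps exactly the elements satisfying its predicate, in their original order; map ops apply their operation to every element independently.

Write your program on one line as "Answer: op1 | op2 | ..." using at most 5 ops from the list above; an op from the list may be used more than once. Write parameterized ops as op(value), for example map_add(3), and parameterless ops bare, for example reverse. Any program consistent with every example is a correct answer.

filter_even | map_mul(-6) | map_mul(5) | map_mul(-9)

Check, running the answer program on each example:
  [-38, -6, 10] -> [-38, -6, 10] -> [228, 36, -60] -> [1140, 180, -300] -> [-10260, -1620, 2700]
  [-15, 30, 44, 20, -19, -3, 18, -16] -> [30, 44, 20, 18, -16] -> [-180, -264, -120, -108, 96] -> [-900, -1320, -600, -540, 480] -> [8100, 11880, 5400, 4860, -4320]
  [19, -43, -44, -4, 29, 9, -44, 49, 46, -6] -> [-44, -4, -44, 46, -6] -> [264, 24, 264, -276, 36] -> [1320, 120, 1320, -1380, 180] -> [-11880, -1080, -11880, 12420, -1620]
  [-18, -12, -22, -43, 13, 26, -6, 44, 8] -> [-18, -12, -22, 26, -6, 44, 8] -> [108, 72, 132, -156, 36, -264, -48] -> [540, 360, 660, -780, 180, -1320, -240] -> [-4860, -3240, -5940, 7020, -1620, 11880, 2160]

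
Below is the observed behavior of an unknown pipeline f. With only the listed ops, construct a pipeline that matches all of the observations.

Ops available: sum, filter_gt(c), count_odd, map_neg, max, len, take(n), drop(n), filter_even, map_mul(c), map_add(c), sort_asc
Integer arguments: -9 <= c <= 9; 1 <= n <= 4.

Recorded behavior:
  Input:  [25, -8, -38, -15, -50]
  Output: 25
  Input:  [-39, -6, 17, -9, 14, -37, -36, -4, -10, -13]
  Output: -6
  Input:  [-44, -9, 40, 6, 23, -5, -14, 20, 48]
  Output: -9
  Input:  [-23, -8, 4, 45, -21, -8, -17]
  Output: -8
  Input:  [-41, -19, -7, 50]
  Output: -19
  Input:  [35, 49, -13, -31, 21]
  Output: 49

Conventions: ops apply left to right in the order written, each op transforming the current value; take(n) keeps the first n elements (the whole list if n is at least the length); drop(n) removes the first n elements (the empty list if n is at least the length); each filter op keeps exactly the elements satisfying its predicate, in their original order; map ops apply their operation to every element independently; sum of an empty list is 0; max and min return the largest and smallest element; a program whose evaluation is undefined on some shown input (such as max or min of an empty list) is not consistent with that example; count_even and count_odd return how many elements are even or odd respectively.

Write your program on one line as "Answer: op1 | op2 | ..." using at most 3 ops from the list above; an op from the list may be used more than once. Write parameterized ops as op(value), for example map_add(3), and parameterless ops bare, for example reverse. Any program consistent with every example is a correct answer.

take(2) | max

Check, running the answer program on each example:
  [25, -8, -38, -15, -50] -> [25, -8] -> 25
  [-39, -6, 17, -9, 14, -37, -36, -4, -10, -13] -> [-39, -6] -> -6
  [-44, -9, 40, 6, 23, -5, -14, 20, 48] -> [-44, -9] -> -9
  [-23, -8, 4, 45, -21, -8, -17] -> [-23, -8] -> -8
  [-41, -19, -7, 50] -> [-41, -19] -> -19
  [35, 49, -13, -31, 21] -> [35, 49] -> 49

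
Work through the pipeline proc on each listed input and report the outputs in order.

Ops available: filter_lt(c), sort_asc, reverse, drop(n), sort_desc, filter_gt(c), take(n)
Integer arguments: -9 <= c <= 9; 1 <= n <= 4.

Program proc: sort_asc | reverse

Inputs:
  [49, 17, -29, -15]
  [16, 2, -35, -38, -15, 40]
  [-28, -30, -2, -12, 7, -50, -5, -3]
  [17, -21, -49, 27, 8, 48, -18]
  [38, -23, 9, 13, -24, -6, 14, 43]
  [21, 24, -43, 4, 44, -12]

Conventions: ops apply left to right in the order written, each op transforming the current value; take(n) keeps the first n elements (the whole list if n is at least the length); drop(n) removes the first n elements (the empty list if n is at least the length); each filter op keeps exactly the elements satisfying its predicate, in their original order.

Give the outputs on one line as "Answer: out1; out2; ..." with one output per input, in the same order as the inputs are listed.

[49, 17, -15, -29]; [40, 16, 2, -15, -35, -38]; [7, -2, -3, -5, -12, -28, -30, -50]; [48, 27, 17, 8, -18, -21, -49]; [43, 38, 14, 13, 9, -6, -23, -24]; [44, 24, 21, 4, -12, -43]

Execution, op by op:
  [49, 17, -29, -15] -> [-29, -15, 17, 49] -> [49, 17, -15, -29]
  [16, 2, -35, -38, -15, 40] -> [-38, -35, -15, 2, 16, 40] -> [40, 16, 2, -15, -35, -38]
  [-28, -30, -2, -12, 7, -50, -5, -3] -> [-50, -30, -28, -12, -5, -3, -2, 7] -> [7, -2, -3, -5, -12, -28, -30, -50]
  [17, -21, -49, 27, 8, 48, -18] -> [-49, -21, -18, 8, 17, 27, 48] -> [48, 27, 17, 8, -18, -21, -49]
  [38, -23, 9, 13, -24, -6, 14, 43] -> [-24, -23, -6, 9, 13, 14, 38, 43] -> [43, 38, 14, 13, 9, -6, -23, -24]
  [21, 24, -43, 4, 44, -12] -> [-43, -12, 4, 21, 24, 44] -> [44, 24, 21, 4, -12, -43]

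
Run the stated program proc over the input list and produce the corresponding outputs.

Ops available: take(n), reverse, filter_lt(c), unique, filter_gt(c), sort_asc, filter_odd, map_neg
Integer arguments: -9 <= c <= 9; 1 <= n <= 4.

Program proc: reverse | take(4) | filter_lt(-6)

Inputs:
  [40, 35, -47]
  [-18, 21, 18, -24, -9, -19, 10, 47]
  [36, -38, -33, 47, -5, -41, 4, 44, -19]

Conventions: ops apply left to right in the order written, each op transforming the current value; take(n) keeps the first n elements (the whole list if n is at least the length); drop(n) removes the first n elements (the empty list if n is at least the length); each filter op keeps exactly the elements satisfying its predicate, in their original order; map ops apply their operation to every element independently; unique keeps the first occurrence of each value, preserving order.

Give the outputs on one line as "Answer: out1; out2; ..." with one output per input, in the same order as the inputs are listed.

Execution, op by op:
  [40, 35, -47] -> [-47, 35, 40] -> [-47, 35, 40] -> [-47]
  [-18, 21, 18, -24, -9, -19, 10, 47] -> [47, 10, -19, -9, -24, 18, 21, -18] -> [47, 10, -19, -9] -> [-19, -9]
  [36, -38, -33, 47, -5, -41, 4, 44, -19] -> [-19, 44, 4, -41, -5, 47, -33, -38, 36] -> [-19, 44, 4, -41] -> [-19, -41]

[-47]; [-19, -9]; [-19, -41]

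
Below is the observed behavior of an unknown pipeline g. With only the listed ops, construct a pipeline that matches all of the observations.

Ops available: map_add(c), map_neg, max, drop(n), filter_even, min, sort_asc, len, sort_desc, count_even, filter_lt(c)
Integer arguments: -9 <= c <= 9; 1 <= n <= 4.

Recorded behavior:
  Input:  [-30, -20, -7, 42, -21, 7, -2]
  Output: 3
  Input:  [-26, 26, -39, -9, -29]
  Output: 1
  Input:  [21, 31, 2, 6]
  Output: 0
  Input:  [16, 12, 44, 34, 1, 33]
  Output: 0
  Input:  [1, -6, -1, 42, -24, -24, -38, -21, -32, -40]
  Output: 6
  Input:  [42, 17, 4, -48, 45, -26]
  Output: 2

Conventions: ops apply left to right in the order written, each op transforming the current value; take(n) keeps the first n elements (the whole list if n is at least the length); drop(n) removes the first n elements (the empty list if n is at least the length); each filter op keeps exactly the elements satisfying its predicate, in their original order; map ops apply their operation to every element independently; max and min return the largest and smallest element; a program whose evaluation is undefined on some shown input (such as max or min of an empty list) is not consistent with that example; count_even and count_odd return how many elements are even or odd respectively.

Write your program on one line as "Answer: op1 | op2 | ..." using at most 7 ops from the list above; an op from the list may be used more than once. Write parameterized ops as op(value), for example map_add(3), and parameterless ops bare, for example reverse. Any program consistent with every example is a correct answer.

filter_lt(0) | filter_even | map_add(6) | sort_asc | sort_desc | count_even

Check, running the answer program on each example:
  [-30, -20, -7, 42, -21, 7, -2] -> [-30, -20, -7, -21, -2] -> [-30, -20, -2] -> [-24, -14, 4] -> [-24, -14, 4] -> [4, -14, -24] -> 3
  [-26, 26, -39, -9, -29] -> [-26, -39, -9, -29] -> [-26] -> [-20] -> [-20] -> [-20] -> 1
  [21, 31, 2, 6] -> [] -> [] -> [] -> [] -> [] -> 0
  [16, 12, 44, 34, 1, 33] -> [] -> [] -> [] -> [] -> [] -> 0
  [1, -6, -1, 42, -24, -24, -38, -21, -32, -40] -> [-6, -1, -24, -24, -38, -21, -32, -40] -> [-6, -24, -24, -38, -32, -40] -> [0, -18, -18, -32, -26, -34] -> [-34, -32, -26, -18, -18, 0] -> [0, -18, -18, -26, -32, -34] -> 6
  [42, 17, 4, -48, 45, -26] -> [-48, -26] -> [-48, -26] -> [-42, -20] -> [-42, -20] -> [-20, -42] -> 2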